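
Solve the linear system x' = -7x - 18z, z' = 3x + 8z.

Coefficient matrix A = [[-7, -18], [3, 8]].
Characteristic polynomial det(A - λI) = λ^2 - λ - 2 = 0.
Eigenvalues λ = -1, 2.
For λ=-1: (A-λI) row 1 is [-6, -18], so an eigenvector is (-3, 1).
For λ=2: (A-λI) row 1 is [-9, -18], so an eigenvector is (2, -1).
General solution: K_1e^(-t)(-3,1) + K_2e^(2t)(2,-1).

x(t) = -3K_1e^(-t) + 2K_2e^(2t), z(t) = K_1e^(-t) - K_2e^(2t)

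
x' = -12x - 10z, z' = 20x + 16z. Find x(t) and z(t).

x(t) = -C_1e^(2t)sin(2t) - 2C_1e^(2t)cos(2t) - 2C_2e^(2t)sin(2t) + C_2e^(2t)cos(2t), z(t) = C_1e^(2t)sin(2t) + 3C_1e^(2t)cos(2t) + 3C_2e^(2t)sin(2t) - C_2e^(2t)cos(2t)

Coefficient matrix A = [[-12, -10], [20, 16]].
Characteristic polynomial det(A - λI) = λ^2 - 4λ + 8 = 0.
Eigenvalues λ = 2 ± 2i (complex conjugate pair).
For λ=2+2i: an eigenvector is (-2,3) - i(-1,1) = (-2 + i, 3 - i).
A real fundamental pair from Re and Im of e^((2+2i)t)v: X_1 = e^(2t)(cos(2t)·(-2,3) + sin(2t)·(-1,1)), X_2 = e^(2t)(sin(2t)·(-2,3) - cos(2t)·(-1,1)).
General solution: C_1X_1 + C_2X_2.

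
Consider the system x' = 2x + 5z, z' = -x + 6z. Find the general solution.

Coefficient matrix A = [[2, 5], [-1, 6]].
Characteristic polynomial det(A - λI) = λ^2 - 8λ + 17 = 0.
Eigenvalues λ = 4 ± i (complex conjugate pair).
For λ=4+i: an eigenvector is (-1,0) - i(2,1) = (-1 - 2i, 0 - i).
A real fundamental pair from Re and Im of e^((4+i)t)v: X_1 = e^(4t)(cos(t)·(-1,0) + sin(t)·(2,1)), X_2 = e^(4t)(sin(t)·(-1,0) - cos(t)·(2,1)).
General solution: c_1X_1 + c_2X_2.

x(t) = 2c_1e^(4t)sin(t) - c_1e^(4t)cos(t) - c_2e^(4t)sin(t) - 2c_2e^(4t)cos(t), z(t) = c_1e^(4t)sin(t) - c_2e^(4t)cos(t)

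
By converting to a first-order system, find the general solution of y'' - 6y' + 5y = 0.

y(t) = C_1e^(5t) + C_2e^(t)

Let x_1 = y, x_2 = y'. Then x_1' = x_2 and x_2' = -5x_1 + 6x_2.
A = [[0,1],[-5,6]]; det(A-λI) = λ^2 - 6λ + 5.
Eigenvalues λ = 5, 1 with eigenvectors (1,5), (1,1).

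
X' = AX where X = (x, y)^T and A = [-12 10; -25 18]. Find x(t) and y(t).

x(t) = c_1e^(3t)sin(5t) + c_1e^(3t)cos(5t) + c_2e^(3t)sin(5t) - c_2e^(3t)cos(5t), y(t) = c_1e^(3t)sin(5t) + 2c_1e^(3t)cos(5t) + 2c_2e^(3t)sin(5t) - c_2e^(3t)cos(5t)

Coefficient matrix A = [[-12, 10], [-25, 18]].
Characteristic polynomial det(A - λI) = λ^2 - 6λ + 34 = 0.
Eigenvalues λ = 3 ± 5i (complex conjugate pair).
For λ=3+5i: an eigenvector is (1,2) - i(1,1) = (1 - i, 2 - i).
A real fundamental pair from Re and Im of e^((3+5i)t)v: X_1 = e^(3t)(cos(5t)·(1,2) + sin(5t)·(1,1)), X_2 = e^(3t)(sin(5t)·(1,2) - cos(5t)·(1,1)).
General solution: c_1X_1 + c_2X_2.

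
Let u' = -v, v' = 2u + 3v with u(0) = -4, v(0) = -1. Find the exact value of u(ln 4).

44

A = [[0,-1],[2,3]]; eigenvalues λ = 2, 1.
Eigenvectors: (-1,2) for λ=2, (1,-1) for λ=1.
From the initial condition, c_1 = -5, c_2 = -9.
u(ln 4) = (-5)(4^2)(-1) + (-9)(4^1)(1) = 44.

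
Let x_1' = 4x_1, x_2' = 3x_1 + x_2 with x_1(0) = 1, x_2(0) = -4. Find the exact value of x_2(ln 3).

A = [[4,0],[3,1]]; eigenvalues λ = 1, 4.
Eigenvectors: (0,-1) for λ=1, (1,1) for λ=4.
From the initial condition, c_1 = 5, c_2 = 1.
x_2(ln 3) = (5)(3^1)(-1) + (1)(3^4)(1) = 66.

66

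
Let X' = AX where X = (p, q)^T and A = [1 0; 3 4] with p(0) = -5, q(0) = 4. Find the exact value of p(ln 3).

-15

A = [[1,0],[3,4]]; eigenvalues λ = 1, 4.
Eigenvectors: (1,-1) for λ=1, (0,1) for λ=4.
From the initial condition, c_1 = -5, c_2 = -1.
p(ln 3) = (-5)(3^1)(1) + (-1)(3^4)(0) = -15.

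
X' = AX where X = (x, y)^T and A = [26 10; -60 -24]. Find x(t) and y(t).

Coefficient matrix A = [[26, 10], [-60, -24]].
Characteristic polynomial det(A - λI) = λ^2 - 2λ - 24 = 0.
Eigenvalues λ = 6, -4.
For λ=6: (A-λI) row 1 is [20, 10], so an eigenvector is (1, -2).
For λ=-4: (A-λI) row 1 is [30, 10], so an eigenvector is (1, -3).
General solution: C_1e^(6t)(1,-2) + C_2e^(-4t)(1,-3).

x(t) = C_1e^(6t) + C_2e^(-4t), y(t) = -2C_1e^(6t) - 3C_2e^(-4t)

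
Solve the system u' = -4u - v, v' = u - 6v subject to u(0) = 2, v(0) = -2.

Coefficient matrix A = [[-4, -1], [1, -6]].
Characteristic polynomial det(A - λI) = λ^2 + 10λ + 25 = 0.
Single eigenvalue λ = -5 with algebraic multiplicity 2.
Eigenvector v = (1,1); generalized eigenvector w with (A-λI)w=v is (0,-1).
General solution: e^(-5t)[K_1·v + K_2·(t·v + w)].
Applying u(0)=2, v(0)=-2 gives K_1=2, K_2=4.

u(t) = 4te^(-5t) + 2e^(-5t), v(t) = 4te^(-5t) - 2e^(-5t)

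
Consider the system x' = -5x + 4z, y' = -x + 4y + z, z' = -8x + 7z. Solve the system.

Coefficient matrix A = [[-5, 0, 4], [-1, 4, 1], [-8, 0, 7]].
det(A - λI) = 0 gives eigenvalues λ = 3, 4, -1.
For λ=3: eigenvector (1,-1,2).
For λ=4: eigenvector (0,1,0).
For λ=-1: eigenvector (-1,0,-1).
General solution: c_1e^(3t)(1,-1,2) + c_2e^(4t)(0,1,0) + c_3e^(-t)(-1,0,-1).

x(t) = c_1e^(3t) - c_3e^(-t), y(t) = -c_1e^(3t) + c_2e^(4t), z(t) = 2c_1e^(3t) - c_3e^(-t)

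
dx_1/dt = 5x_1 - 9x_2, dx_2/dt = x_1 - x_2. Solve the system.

x_1(t) = 3K_1e^(2t) + 3K_2te^(2t) - 2K_2e^(2t), x_2(t) = K_1e^(2t) + K_2te^(2t) - K_2e^(2t)

Coefficient matrix A = [[5, -9], [1, -1]].
Characteristic polynomial det(A - λI) = λ^2 - 4λ + 4 = 0.
Single eigenvalue λ = 2 with algebraic multiplicity 2.
Eigenvector v = (3,1); generalized eigenvector w with (A-λI)w=v is (-2,-1).
General solution: e^(2t)[K_1·v + K_2·(t·v + w)].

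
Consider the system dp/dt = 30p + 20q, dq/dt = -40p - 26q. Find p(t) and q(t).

p(t) = -2c_1e^(2t)sin(4t) - c_1e^(2t)cos(4t) - c_2e^(2t)sin(4t) + 2c_2e^(2t)cos(4t), q(t) = 3c_1e^(2t)sin(4t) + c_1e^(2t)cos(4t) + c_2e^(2t)sin(4t) - 3c_2e^(2t)cos(4t)

Coefficient matrix A = [[30, 20], [-40, -26]].
Characteristic polynomial det(A - λI) = λ^2 - 4λ + 20 = 0.
Eigenvalues λ = 2 ± 4i (complex conjugate pair).
For λ=2+4i: an eigenvector is (-1,1) - i(-2,3) = (-1 + 2i, 1 - 3i).
A real fundamental pair from Re and Im of e^((2+4i)t)v: X_1 = e^(2t)(cos(4t)·(-1,1) + sin(4t)·(-2,3)), X_2 = e^(2t)(sin(4t)·(-1,1) - cos(4t)·(-2,3)).
General solution: c_1X_1 + c_2X_2.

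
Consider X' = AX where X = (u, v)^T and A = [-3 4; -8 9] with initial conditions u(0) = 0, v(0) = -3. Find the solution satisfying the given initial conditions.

u(t) = -3e^(5t) + 3e^(t), v(t) = -6e^(5t) + 3e^(t)

Coefficient matrix A = [[-3, 4], [-8, 9]].
Characteristic polynomial det(A - λI) = λ^2 - 6λ + 5 = 0.
Eigenvalues λ = 1, 5.
For λ=1: (A-λI) row 1 is [-4, 4], so an eigenvector is (-1, -1).
For λ=5: (A-λI) row 1 is [-8, 4], so an eigenvector is (-1, -2).
General solution: K_1e^(t)(-1,-1) + K_2e^(5t)(-1,-2).
Applying u(0)=0, v(0)=-3 gives K_1=-3, K_2=3.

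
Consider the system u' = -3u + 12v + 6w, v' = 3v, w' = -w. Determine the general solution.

u(t) = 2c_1e^(3t) + c_2e^(-3t) + 3c_3e^(-t), v(t) = c_1e^(3t), w(t) = c_3e^(-t)

Coefficient matrix A = [[-3, 12, 6], [0, 3, 0], [0, 0, -1]].
det(A - λI) = 0 gives eigenvalues λ = 3, -3, -1.
For λ=3: eigenvector (2,1,0).
For λ=-3: eigenvector (1,0,0).
For λ=-1: eigenvector (3,0,1).
General solution: c_1e^(3t)(2,1,0) + c_2e^(-3t)(1,0,0) + c_3e^(-t)(3,0,1).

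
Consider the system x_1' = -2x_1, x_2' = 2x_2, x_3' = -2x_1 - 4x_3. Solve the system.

Coefficient matrix A = [[-2, 0, 0], [0, 2, 0], [-2, 0, -4]].
det(A - λI) = 0 gives eigenvalues λ = -2, 2, -4.
For λ=-2: eigenvector (1,0,-1).
For λ=2: eigenvector (0,1,0).
For λ=-4: eigenvector (0,0,1).
General solution: c_1e^(-2t)(1,0,-1) + c_2e^(2t)(0,1,0) + c_3e^(-4t)(0,0,1).

x_1(t) = c_1e^(-2t), x_2(t) = c_2e^(2t), x_3(t) = -c_1e^(-2t) + c_3e^(-4t)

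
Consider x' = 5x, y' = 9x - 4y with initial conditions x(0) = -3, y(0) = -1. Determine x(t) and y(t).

Coefficient matrix A = [[5, 0], [9, -4]].
Characteristic polynomial det(A - λI) = λ^2 - λ - 20 = 0.
Eigenvalues λ = -4, 5.
For λ=-4: (A-λI) row 1 is [9, 0], so an eigenvector is (0, -1).
For λ=5: (A-λI) row 2 is [9, -9], so an eigenvector is (1, 1).
General solution: C_1e^(-4t)(0,-1) + C_2e^(5t)(1,1).
Applying x(0)=-3, y(0)=-1 gives C_1=-2, C_2=-3.

x(t) = -3e^(5t), y(t) = -3e^(5t) + 2e^(-4t)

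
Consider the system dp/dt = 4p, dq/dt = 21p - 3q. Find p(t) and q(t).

p(t) = -K_1e^(4t), q(t) = -3K_1e^(4t) + K_2e^(-3t)

Coefficient matrix A = [[4, 0], [21, -3]].
Characteristic polynomial det(A - λI) = λ^2 - λ - 12 = 0.
Eigenvalues λ = 4, -3.
For λ=4: (A-λI) row 2 is [21, -7], so an eigenvector is (-1, -3).
For λ=-3: (A-λI) row 1 is [7, 0], so an eigenvector is (0, 1).
General solution: K_1e^(4t)(-1,-3) + K_2e^(-3t)(0,1).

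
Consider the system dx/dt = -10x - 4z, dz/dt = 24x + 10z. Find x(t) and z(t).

x(t) = C_1e^(2t) - C_2e^(-2t), z(t) = -3C_1e^(2t) + 2C_2e^(-2t)

Coefficient matrix A = [[-10, -4], [24, 10]].
Characteristic polynomial det(A - λI) = λ^2 - 4 = 0.
Eigenvalues λ = 2, -2.
For λ=2: (A-λI) row 1 is [-12, -4], so an eigenvector is (1, -3).
For λ=-2: (A-λI) row 1 is [-8, -4], so an eigenvector is (-1, 2).
General solution: C_1e^(2t)(1,-3) + C_2e^(-2t)(-1,2).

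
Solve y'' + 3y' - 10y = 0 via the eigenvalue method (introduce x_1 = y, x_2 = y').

Let x_1 = y, x_2 = y'. Then x_1' = x_2 and x_2' = 10x_1 - 3x_2.
A = [[0,1],[10,-3]]; det(A-λI) = λ^2 + 3λ - 10.
Eigenvalues λ = -5, 2 with eigenvectors (1,-5), (1,2).

y(t) = C_1e^(-5t) + C_2e^(2t)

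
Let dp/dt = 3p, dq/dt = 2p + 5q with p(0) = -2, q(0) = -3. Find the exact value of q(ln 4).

A = [[3,0],[2,5]]; eigenvalues λ = 3, 5.
Eigenvectors: (-1,1) for λ=3, (0,1) for λ=5.
From the initial condition, c_1 = 2, c_2 = -5.
q(ln 4) = (2)(4^3)(1) + (-5)(4^5)(1) = -4992.

-4992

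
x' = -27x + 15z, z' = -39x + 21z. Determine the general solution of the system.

Coefficient matrix A = [[-27, 15], [-39, 21]].
Characteristic polynomial det(A - λI) = λ^2 + 6λ + 18 = 0.
Eigenvalues λ = -3 ± 3i (complex conjugate pair).
For λ=-3+3i: an eigenvector is (2,3) - i(-1,-2) = (2 + i, 3 + 2i).
A real fundamental pair from Re and Im of e^((-3+3i)t)v: X_1 = e^(-3t)(cos(3t)·(2,3) + sin(3t)·(-1,-2)), X_2 = e^(-3t)(sin(3t)·(2,3) - cos(3t)·(-1,-2)).
General solution: C_1X_1 + C_2X_2.

x(t) = -C_1e^(-3t)sin(3t) + 2C_1e^(-3t)cos(3t) + 2C_2e^(-3t)sin(3t) + C_2e^(-3t)cos(3t), z(t) = -2C_1e^(-3t)sin(3t) + 3C_1e^(-3t)cos(3t) + 3C_2e^(-3t)sin(3t) + 2C_2e^(-3t)cos(3t)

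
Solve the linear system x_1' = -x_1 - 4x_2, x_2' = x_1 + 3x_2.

x_1(t) = -2C_1e^(t) - 2C_2te^(t) + 3C_2e^(t), x_2(t) = C_1e^(t) + C_2te^(t) - C_2e^(t)

Coefficient matrix A = [[-1, -4], [1, 3]].
Characteristic polynomial det(A - λI) = λ^2 - 2λ + 1 = 0.
Single eigenvalue λ = 1 with algebraic multiplicity 2.
Eigenvector v = (-2,1); generalized eigenvector w with (A-λI)w=v is (3,-1).
General solution: e^(t)[C_1·v + C_2·(t·v + w)].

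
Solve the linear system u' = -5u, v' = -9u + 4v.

Coefficient matrix A = [[-5, 0], [-9, 4]].
Characteristic polynomial det(A - λI) = λ^2 + λ - 20 = 0.
Eigenvalues λ = -5, 4.
For λ=-5: (A-λI) row 2 is [-9, 9], so an eigenvector is (-1, -1).
For λ=4: (A-λI) row 1 is [-9, 0], so an eigenvector is (0, 1).
General solution: K_1e^(-5t)(-1,-1) + K_2e^(4t)(0,1).

u(t) = -K_1e^(-5t), v(t) = -K_1e^(-5t) + K_2e^(4t)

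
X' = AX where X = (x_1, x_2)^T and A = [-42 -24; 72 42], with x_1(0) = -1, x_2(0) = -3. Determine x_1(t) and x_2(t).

x_1(t) = 9e^(6t) - 10e^(-6t), x_2(t) = -18e^(6t) + 15e^(-6t)

Coefficient matrix A = [[-42, -24], [72, 42]].
Characteristic polynomial det(A - λI) = λ^2 - 36 = 0.
Eigenvalues λ = -6, 6.
For λ=-6: (A-λI) row 1 is [-36, -24], so an eigenvector is (-2, 3).
For λ=6: (A-λI) row 1 is [-48, -24], so an eigenvector is (1, -2).
General solution: C_1e^(-6t)(-2,3) + C_2e^(6t)(1,-2).
Applying x_1(0)=-1, x_2(0)=-3 gives C_1=5, C_2=9.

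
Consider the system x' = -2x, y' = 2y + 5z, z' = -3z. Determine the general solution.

Coefficient matrix A = [[-2, 0, 0], [0, 2, 5], [0, 0, -3]].
det(A - λI) = 0 gives eigenvalues λ = -2, -3, 2.
For λ=-2: eigenvector (1,0,0).
For λ=-3: eigenvector (0,1,-1).
For λ=2: eigenvector (0,1,0).
General solution: K_1e^(-2t)(1,0,0) + K_2e^(-3t)(0,1,-1) + K_3e^(2t)(0,1,0).

x(t) = K_1e^(-2t), y(t) = K_2e^(-3t) + K_3e^(2t), z(t) = -K_2e^(-3t)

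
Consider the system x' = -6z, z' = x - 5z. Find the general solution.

Coefficient matrix A = [[0, -6], [1, -5]].
Characteristic polynomial det(A - λI) = λ^2 + 5λ + 6 = 0.
Eigenvalues λ = -2, -3.
For λ=-2: (A-λI) row 1 is [2, -6], so an eigenvector is (3, 1).
For λ=-3: (A-λI) row 1 is [3, -6], so an eigenvector is (-2, -1).
General solution: c_1e^(-2t)(3,1) + c_2e^(-3t)(-2,-1).

x(t) = 3c_1e^(-2t) - 2c_2e^(-3t), z(t) = c_1e^(-2t) - c_2e^(-3t)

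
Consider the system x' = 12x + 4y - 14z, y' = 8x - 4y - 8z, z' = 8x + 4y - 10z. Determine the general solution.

x(t) = -2C_1e^(-4t) + 3C_2e^(4t) + C_3e^(-2t), y(t) = C_1e^(-4t) + C_2e^(4t), z(t) = -2C_1e^(-4t) + 2C_2e^(4t) + C_3e^(-2t)

Coefficient matrix A = [[12, 4, -14], [8, -4, -8], [8, 4, -10]].
det(A - λI) = 0 gives eigenvalues λ = -4, 4, -2.
For λ=-4: eigenvector (-2,1,-2).
For λ=4: eigenvector (3,1,2).
For λ=-2: eigenvector (1,0,1).
General solution: C_1e^(-4t)(-2,1,-2) + C_2e^(4t)(3,1,2) + C_3e^(-2t)(1,0,1).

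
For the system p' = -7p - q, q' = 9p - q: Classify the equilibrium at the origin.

A = [[-7,-1],[9,-1]]; det(A-λI) = λ^2 + 8λ + 16.
repeated λ = -4 with a single eigenvector.

stable improper node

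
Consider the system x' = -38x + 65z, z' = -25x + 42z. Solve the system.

Coefficient matrix A = [[-38, 65], [-25, 42]].
Characteristic polynomial det(A - λI) = λ^2 - 4λ + 29 = 0.
Eigenvalues λ = 2 ± 5i (complex conjugate pair).
For λ=2+5i: an eigenvector is (-2,-1) - i(3,2) = (-2 - 3i, -1 - 2i).
A real fundamental pair from Re and Im of e^((2+5i)t)v: X_1 = e^(2t)(cos(5t)·(-2,-1) + sin(5t)·(3,2)), X_2 = e^(2t)(sin(5t)·(-2,-1) - cos(5t)·(3,2)).
General solution: C_1X_1 + C_2X_2.

x(t) = 3C_1e^(2t)sin(5t) - 2C_1e^(2t)cos(5t) - 2C_2e^(2t)sin(5t) - 3C_2e^(2t)cos(5t), z(t) = 2C_1e^(2t)sin(5t) - C_1e^(2t)cos(5t) - C_2e^(2t)sin(5t) - 2C_2e^(2t)cos(5t)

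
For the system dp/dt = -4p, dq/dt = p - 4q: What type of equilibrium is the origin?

stable improper node

A = [[-4,0],[1,-4]]; det(A-λI) = λ^2 + 8λ + 16.
repeated λ = -4 with a single eigenvector.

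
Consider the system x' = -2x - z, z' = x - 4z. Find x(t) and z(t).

Coefficient matrix A = [[-2, -1], [1, -4]].
Characteristic polynomial det(A - λI) = λ^2 + 6λ + 9 = 0.
Single eigenvalue λ = -3 with algebraic multiplicity 2.
Eigenvector v = (-1,-1); generalized eigenvector w with (A-λI)w=v is (-2,-1).
General solution: e^(-3t)[K_1·v + K_2·(t·v + w)].

x(t) = -K_1e^(-3t) - K_2te^(-3t) - 2K_2e^(-3t), z(t) = -K_1e^(-3t) - K_2te^(-3t) - K_2e^(-3t)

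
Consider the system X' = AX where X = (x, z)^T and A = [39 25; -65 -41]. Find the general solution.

x(t) = 2c_1e^(-t)sin(5t) - c_1e^(-t)cos(5t) - c_2e^(-t)sin(5t) - 2c_2e^(-t)cos(5t), z(t) = -3c_1e^(-t)sin(5t) + 2c_1e^(-t)cos(5t) + 2c_2e^(-t)sin(5t) + 3c_2e^(-t)cos(5t)

Coefficient matrix A = [[39, 25], [-65, -41]].
Characteristic polynomial det(A - λI) = λ^2 + 2λ + 26 = 0.
Eigenvalues λ = -1 ± 5i (complex conjugate pair).
For λ=-1+5i: an eigenvector is (-1,2) - i(2,-3) = (-1 - 2i, 2 + 3i).
A real fundamental pair from Re and Im of e^((-1+5i)t)v: X_1 = e^(-t)(cos(5t)·(-1,2) + sin(5t)·(2,-3)), X_2 = e^(-t)(sin(5t)·(-1,2) - cos(5t)·(2,-3)).
General solution: c_1X_1 + c_2X_2.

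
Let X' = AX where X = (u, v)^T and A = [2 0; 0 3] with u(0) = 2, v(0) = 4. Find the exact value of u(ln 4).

A = [[2,0],[0,3]]; eigenvalues λ = 3, 2.
Eigenvectors: (0,-1) for λ=3, (1,0) for λ=2.
From the initial condition, c_1 = -4, c_2 = 2.
u(ln 4) = (-4)(4^3)(0) + (2)(4^2)(1) = 32.

32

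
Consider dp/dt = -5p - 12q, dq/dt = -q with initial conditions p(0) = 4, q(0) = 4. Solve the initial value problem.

Coefficient matrix A = [[-5, -12], [0, -1]].
Characteristic polynomial det(A - λI) = λ^2 + 6λ + 5 = 0.
Eigenvalues λ = -1, -5.
For λ=-1: (A-λI) row 1 is [-4, -12], so an eigenvector is (3, -1).
For λ=-5: (A-λI) row 1 is [0, -12], so an eigenvector is (-1, 0).
General solution: C_1e^(-t)(3,-1) + C_2e^(-5t)(-1,0).
Applying p(0)=4, q(0)=4 gives C_1=-4, C_2=-16.

p(t) = -12e^(-t) + 16e^(-5t), q(t) = 4e^(-t)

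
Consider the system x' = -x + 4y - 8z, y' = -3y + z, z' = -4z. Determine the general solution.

Coefficient matrix A = [[-1, 4, -8], [0, -3, 1], [0, 0, -4]].
det(A - λI) = 0 gives eigenvalues λ = -1, -3, -4.
For λ=-1: eigenvector (1,0,0).
For λ=-3: eigenvector (-2,1,0).
For λ=-4: eigenvector (4,-1,1).
General solution: c_1e^(-t)(1,0,0) + c_2e^(-3t)(-2,1,0) + c_3e^(-4t)(4,-1,1).

x(t) = c_1e^(-t) - 2c_2e^(-3t) + 4c_3e^(-4t), y(t) = c_2e^(-3t) - c_3e^(-4t), z(t) = c_3e^(-4t)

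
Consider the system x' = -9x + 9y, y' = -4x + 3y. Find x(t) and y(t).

Coefficient matrix A = [[-9, 9], [-4, 3]].
Characteristic polynomial det(A - λI) = λ^2 + 6λ + 9 = 0.
Single eigenvalue λ = -3 with algebraic multiplicity 2.
Eigenvector v = (3,2); generalized eigenvector w with (A-λI)w=v is (1,1).
General solution: e^(-3t)[C_1·v + C_2·(t·v + w)].

x(t) = 3C_1e^(-3t) + 3C_2te^(-3t) + C_2e^(-3t), y(t) = 2C_1e^(-3t) + 2C_2te^(-3t) + C_2e^(-3t)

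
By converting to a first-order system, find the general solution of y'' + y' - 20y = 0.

y(t) = C_1e^(-5t) + C_2e^(4t)

Let x_1 = y, x_2 = y'. Then x_1' = x_2 and x_2' = 20x_1 - x_2.
A = [[0,1],[20,-1]]; det(A-λI) = λ^2 + λ - 20.
Eigenvalues λ = -5, 4 with eigenvectors (1,-5), (1,4).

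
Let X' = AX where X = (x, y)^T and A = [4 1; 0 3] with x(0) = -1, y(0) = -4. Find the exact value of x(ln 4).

-1024

A = [[4,1],[0,3]]; eigenvalues λ = 4, 3.
Eigenvectors: (-1,0) for λ=4, (1,-1) for λ=3.
From the initial condition, c_1 = 5, c_2 = 4.
x(ln 4) = (5)(4^4)(-1) + (4)(4^3)(1) = -1024.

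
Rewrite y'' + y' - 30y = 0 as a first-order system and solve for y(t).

Let x_1 = y, x_2 = y'. Then x_1' = x_2 and x_2' = 30x_1 - x_2.
A = [[0,1],[30,-1]]; det(A-λI) = λ^2 + λ - 30.
Eigenvalues λ = 5, -6 with eigenvectors (1,5), (1,-6).

y(t) = K_1e^(5t) + K_2e^(-6t)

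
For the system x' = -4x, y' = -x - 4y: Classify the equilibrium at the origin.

A = [[-4,0],[-1,-4]]; det(A-λI) = λ^2 + 8λ + 16.
repeated λ = -4 with a single eigenvector.

stable improper node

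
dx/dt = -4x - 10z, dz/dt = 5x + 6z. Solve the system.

Coefficient matrix A = [[-4, -10], [5, 6]].
Characteristic polynomial det(A - λI) = λ^2 - 2λ + 26 = 0.
Eigenvalues λ = 1 ± 5i (complex conjugate pair).
For λ=1+5i: an eigenvector is (-1,1) - i(-1,0) = (-1 + i, 1).
A real fundamental pair from Re and Im of e^((1+5i)t)v: X_1 = e^(t)(cos(5t)·(-1,1) + sin(5t)·(-1,0)), X_2 = e^(t)(sin(5t)·(-1,1) - cos(5t)·(-1,0)).
General solution: K_1X_1 + K_2X_2.

x(t) = -K_1e^(t)sin(5t) - K_1e^(t)cos(5t) - K_2e^(t)sin(5t) + K_2e^(t)cos(5t), z(t) = K_1e^(t)cos(5t) + K_2e^(t)sin(5t)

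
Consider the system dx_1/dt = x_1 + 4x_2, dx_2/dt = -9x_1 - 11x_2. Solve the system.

x_1(t) = -2C_1e^(-5t) - 2C_2te^(-5t) - C_2e^(-5t), x_2(t) = 3C_1e^(-5t) + 3C_2te^(-5t) + C_2e^(-5t)

Coefficient matrix A = [[1, 4], [-9, -11]].
Characteristic polynomial det(A - λI) = λ^2 + 10λ + 25 = 0.
Single eigenvalue λ = -5 with algebraic multiplicity 2.
Eigenvector v = (-2,3); generalized eigenvector w with (A-λI)w=v is (-1,1).
General solution: e^(-5t)[C_1·v + C_2·(t·v + w)].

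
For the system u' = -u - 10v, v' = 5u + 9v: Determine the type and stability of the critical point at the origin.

A = [[-1,-10],[5,9]]; det(A-λI) = λ^2 - 8λ + 41.
λ = 4 ± 5i: positive real part.

unstable spiral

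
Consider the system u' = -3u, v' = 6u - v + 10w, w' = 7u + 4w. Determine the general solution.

u(t) = K_3e^(-3t), v(t) = K_1e^(-t) - 2K_2e^(4t) + 2K_3e^(-3t), w(t) = -K_2e^(4t) - K_3e^(-3t)

Coefficient matrix A = [[-3, 0, 0], [6, -1, 10], [7, 0, 4]].
det(A - λI) = 0 gives eigenvalues λ = -1, 4, -3.
For λ=-1: eigenvector (0,1,0).
For λ=4: eigenvector (0,-2,-1).
For λ=-3: eigenvector (1,2,-1).
General solution: K_1e^(-t)(0,1,0) + K_2e^(4t)(0,-2,-1) + K_3e^(-3t)(1,2,-1).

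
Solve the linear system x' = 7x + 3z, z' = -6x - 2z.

Coefficient matrix A = [[7, 3], [-6, -2]].
Characteristic polynomial det(A - λI) = λ^2 - 5λ + 4 = 0.
Eigenvalues λ = 4, 1.
For λ=4: (A-λI) row 1 is [3, 3], so an eigenvector is (-1, 1).
For λ=1: (A-λI) row 1 is [6, 3], so an eigenvector is (1, -2).
General solution: C_1e^(4t)(-1,1) + C_2e^(t)(1,-2).

x(t) = -C_1e^(4t) + C_2e^(t), z(t) = C_1e^(4t) - 2C_2e^(t)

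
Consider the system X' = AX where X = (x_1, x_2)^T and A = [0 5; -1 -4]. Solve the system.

Coefficient matrix A = [[0, 5], [-1, -4]].
Characteristic polynomial det(A - λI) = λ^2 + 4λ + 5 = 0.
Eigenvalues λ = -2 ± i (complex conjugate pair).
For λ=-2+i: an eigenvector is (1,0) - i(2,-1) = (1 - 2i, 0 + i).
A real fundamental pair from Re and Im of e^((-2+i)t)v: X_1 = e^(-2t)(cos(t)·(1,0) + sin(t)·(2,-1)), X_2 = e^(-2t)(sin(t)·(1,0) - cos(t)·(2,-1)).
General solution: K_1X_1 + K_2X_2.

x_1(t) = 2K_1e^(-2t)sin(t) + K_1e^(-2t)cos(t) + K_2e^(-2t)sin(t) - 2K_2e^(-2t)cos(t), x_2(t) = -K_1e^(-2t)sin(t) + K_2e^(-2t)cos(t)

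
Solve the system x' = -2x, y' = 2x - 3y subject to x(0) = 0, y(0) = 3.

Coefficient matrix A = [[-2, 0], [2, -3]].
Characteristic polynomial det(A - λI) = λ^2 + 5λ + 6 = 0.
Eigenvalues λ = -2, -3.
For λ=-2: (A-λI) row 2 is [2, -1], so an eigenvector is (1, 2).
For λ=-3: (A-λI) row 1 is [1, 0], so an eigenvector is (0, 1).
General solution: c_1e^(-2t)(1,2) + c_2e^(-3t)(0,1).
Applying x(0)=0, y(0)=3 gives c_1=0, c_2=3.

x(t) = 0, y(t) = 3e^(-3t)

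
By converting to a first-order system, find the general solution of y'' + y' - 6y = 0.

y(t) = K_1e^(-3t) + K_2e^(2t)

Let x_1 = y, x_2 = y'. Then x_1' = x_2 and x_2' = 6x_1 - x_2.
A = [[0,1],[6,-1]]; det(A-λI) = λ^2 + λ - 6.
Eigenvalues λ = -3, 2 with eigenvectors (1,-3), (1,2).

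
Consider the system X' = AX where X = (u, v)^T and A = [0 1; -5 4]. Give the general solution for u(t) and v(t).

u(t) = K_1e^(2t)sin(t) - K_2e^(2t)cos(t), v(t) = 2K_1e^(2t)sin(t) + K_1e^(2t)cos(t) + K_2e^(2t)sin(t) - 2K_2e^(2t)cos(t)

Coefficient matrix A = [[0, 1], [-5, 4]].
Characteristic polynomial det(A - λI) = λ^2 - 4λ + 5 = 0.
Eigenvalues λ = 2 ± i (complex conjugate pair).
For λ=2+i: an eigenvector is (0,1) - i(1,2) = (0 - i, 1 - 2i).
A real fundamental pair from Re and Im of e^((2+i)t)v: X_1 = e^(2t)(cos(t)·(0,1) + sin(t)·(1,2)), X_2 = e^(2t)(sin(t)·(0,1) - cos(t)·(1,2)).
General solution: K_1X_1 + K_2X_2.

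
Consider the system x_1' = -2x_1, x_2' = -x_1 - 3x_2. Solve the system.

Coefficient matrix A = [[-2, 0], [-1, -3]].
Characteristic polynomial det(A - λI) = λ^2 + 5λ + 6 = 0.
Eigenvalues λ = -2, -3.
For λ=-2: (A-λI) row 2 is [-1, -1], so an eigenvector is (-1, 1).
For λ=-3: (A-λI) row 1 is [1, 0], so an eigenvector is (0, -1).
General solution: c_1e^(-2t)(-1,1) + c_2e^(-3t)(0,-1).

x_1(t) = -c_1e^(-2t), x_2(t) = c_1e^(-2t) - c_2e^(-3t)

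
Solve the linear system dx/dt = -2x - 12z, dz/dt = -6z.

Coefficient matrix A = [[-2, -12], [0, -6]].
Characteristic polynomial det(A - λI) = λ^2 + 8λ + 12 = 0.
Eigenvalues λ = -2, -6.
For λ=-2: (A-λI) row 1 is [0, -12], so an eigenvector is (-1, 0).
For λ=-6: (A-λI) row 1 is [4, -12], so an eigenvector is (3, 1).
General solution: K_1e^(-2t)(-1,0) + K_2e^(-6t)(3,1).

x(t) = -K_1e^(-2t) + 3K_2e^(-6t), z(t) = K_2e^(-6t)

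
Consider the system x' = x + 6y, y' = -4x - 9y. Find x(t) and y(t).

x(t) = 3K_1e^(-3t) + K_2e^(-5t), y(t) = -2K_1e^(-3t) - K_2e^(-5t)

Coefficient matrix A = [[1, 6], [-4, -9]].
Characteristic polynomial det(A - λI) = λ^2 + 8λ + 15 = 0.
Eigenvalues λ = -3, -5.
For λ=-3: (A-λI) row 1 is [4, 6], so an eigenvector is (3, -2).
For λ=-5: (A-λI) row 1 is [6, 6], so an eigenvector is (1, -1).
General solution: K_1e^(-3t)(3,-2) + K_2e^(-5t)(1,-1).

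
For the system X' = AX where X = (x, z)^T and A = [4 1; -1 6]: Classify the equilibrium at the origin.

A = [[4,1],[-1,6]]; det(A-λI) = λ^2 - 10λ + 25.
repeated λ = 5 with a single eigenvector.

unstable improper node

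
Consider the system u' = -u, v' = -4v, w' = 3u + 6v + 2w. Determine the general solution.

u(t) = K_3e^(-t), v(t) = K_2e^(-4t), w(t) = K_1e^(2t) - K_2e^(-4t) - K_3e^(-t)

Coefficient matrix A = [[-1, 0, 0], [0, -4, 0], [3, 6, 2]].
det(A - λI) = 0 gives eigenvalues λ = 2, -4, -1.
For λ=2: eigenvector (0,0,1).
For λ=-4: eigenvector (0,1,-1).
For λ=-1: eigenvector (1,0,-1).
General solution: K_1e^(2t)(0,0,1) + K_2e^(-4t)(0,1,-1) + K_3e^(-t)(1,0,-1).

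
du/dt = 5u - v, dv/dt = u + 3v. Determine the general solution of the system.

u(t) = C_1e^(4t) + C_2te^(4t), v(t) = C_1e^(4t) + C_2te^(4t) - C_2e^(4t)

Coefficient matrix A = [[5, -1], [1, 3]].
Characteristic polynomial det(A - λI) = λ^2 - 8λ + 16 = 0.
Single eigenvalue λ = 4 with algebraic multiplicity 2.
Eigenvector v = (1,1); generalized eigenvector w with (A-λI)w=v is (0,-1).
General solution: e^(4t)[C_1·v + C_2·(t·v + w)].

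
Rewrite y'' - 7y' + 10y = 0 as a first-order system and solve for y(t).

Let x_1 = y, x_2 = y'. Then x_1' = x_2 and x_2' = -10x_1 + 7x_2.
A = [[0,1],[-10,7]]; det(A-λI) = λ^2 - 7λ + 10.
Eigenvalues λ = 5, 2 with eigenvectors (1,5), (1,2).

y(t) = c_1e^(5t) + c_2e^(2t)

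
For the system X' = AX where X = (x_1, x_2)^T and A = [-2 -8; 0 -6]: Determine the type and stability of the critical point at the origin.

stable node

A = [[-2,-8],[0,-6]]; det(A-λI) = λ^2 + 8λ + 12.
λ = -6, -2: both negative.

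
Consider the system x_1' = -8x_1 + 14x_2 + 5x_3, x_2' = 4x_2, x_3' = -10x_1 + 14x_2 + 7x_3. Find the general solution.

Coefficient matrix A = [[-8, 14, 5], [0, 4, 0], [-10, 14, 7]].
det(A - λI) = 0 gives eigenvalues λ = 2, -3, 4.
For λ=2: eigenvector (-1,0,-2).
For λ=-3: eigenvector (1,0,1).
For λ=4: eigenvector (2,1,2).
General solution: c_1e^(2t)(-1,0,-2) + c_2e^(-3t)(1,0,1) + c_3e^(4t)(2,1,2).

x_1(t) = -c_1e^(2t) + c_2e^(-3t) + 2c_3e^(4t), x_2(t) = c_3e^(4t), x_3(t) = -2c_1e^(2t) + c_2e^(-3t) + 2c_3e^(4t)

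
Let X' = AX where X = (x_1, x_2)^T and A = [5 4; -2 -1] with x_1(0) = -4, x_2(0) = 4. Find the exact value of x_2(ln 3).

12

A = [[5,4],[-2,-1]]; eigenvalues λ = 1, 3.
Eigenvectors: (-1,1) for λ=1, (2,-1) for λ=3.
From the initial condition, c_1 = 4, c_2 = 0.
x_2(ln 3) = (4)(3^1)(1) + (0)(3^3)(-1) = 12.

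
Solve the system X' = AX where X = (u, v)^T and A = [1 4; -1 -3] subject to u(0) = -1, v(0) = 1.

u(t) = 2te^(-t) - e^(-t), v(t) = -te^(-t) + e^(-t)

Coefficient matrix A = [[1, 4], [-1, -3]].
Characteristic polynomial det(A - λI) = λ^2 + 2λ + 1 = 0.
Single eigenvalue λ = -1 with algebraic multiplicity 2.
Eigenvector v = (-2,1); generalized eigenvector w with (A-λI)w=v is (-1,0).
General solution: e^(-t)[K_1·v + K_2·(t·v + w)].
Applying u(0)=-1, v(0)=1 gives K_1=1, K_2=-1.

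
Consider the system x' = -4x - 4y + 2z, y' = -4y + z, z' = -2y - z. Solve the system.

x(t) = -2K_2e^(-3t) + K_3e^(-4t), y(t) = K_1e^(-2t) + K_2e^(-3t), z(t) = 2K_1e^(-2t) + K_2e^(-3t)

Coefficient matrix A = [[-4, -4, 2], [0, -4, 1], [0, -2, -1]].
det(A - λI) = 0 gives eigenvalues λ = -2, -3, -4.
For λ=-2: eigenvector (0,1,2).
For λ=-3: eigenvector (-2,1,1).
For λ=-4: eigenvector (1,0,0).
General solution: K_1e^(-2t)(0,1,2) + K_2e^(-3t)(-2,1,1) + K_3e^(-4t)(1,0,0).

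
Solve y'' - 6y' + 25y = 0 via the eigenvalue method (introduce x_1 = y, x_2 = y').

y(t) = K_1e^(3t)cos(4t) + K_2e^(3t)sin(4t)

Let x_1 = y, x_2 = y'. Then x_1' = x_2 and x_2' = -25x_1 + 6x_2.
A = [[0,1],[-25,6]]; det(A-λI) = λ^2 - 6λ + 25.
Eigenvalues λ = 3 ± 4i.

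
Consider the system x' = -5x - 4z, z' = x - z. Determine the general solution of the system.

Coefficient matrix A = [[-5, -4], [1, -1]].
Characteristic polynomial det(A - λI) = λ^2 + 6λ + 9 = 0.
Single eigenvalue λ = -3 with algebraic multiplicity 2.
Eigenvector v = (-2,1); generalized eigenvector w with (A-λI)w=v is (-1,1).
General solution: e^(-3t)[c_1·v + c_2·(t·v + w)].

x(t) = -2c_1e^(-3t) - 2c_2te^(-3t) - c_2e^(-3t), z(t) = c_1e^(-3t) + c_2te^(-3t) + c_2e^(-3t)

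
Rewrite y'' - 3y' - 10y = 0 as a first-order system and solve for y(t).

y(t) = c_1e^(5t) + c_2e^(-2t)

Let x_1 = y, x_2 = y'. Then x_1' = x_2 and x_2' = 10x_1 + 3x_2.
A = [[0,1],[10,3]]; det(A-λI) = λ^2 - 3λ - 10.
Eigenvalues λ = 5, -2 with eigenvectors (1,5), (1,-2).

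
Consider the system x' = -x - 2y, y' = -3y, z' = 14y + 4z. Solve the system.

Coefficient matrix A = [[-1, -2, 0], [0, -3, 0], [0, 14, 4]].
det(A - λI) = 0 gives eigenvalues λ = -1, -3, 4.
For λ=-1: eigenvector (1,0,0).
For λ=-3: eigenvector (1,1,-2).
For λ=4: eigenvector (0,0,1).
General solution: C_1e^(-t)(1,0,0) + C_2e^(-3t)(1,1,-2) + C_3e^(4t)(0,0,1).

x(t) = C_1e^(-t) + C_2e^(-3t), y(t) = C_2e^(-3t), z(t) = -2C_2e^(-3t) + C_3e^(4t)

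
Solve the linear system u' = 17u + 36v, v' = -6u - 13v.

u(t) = -3C_1e^(5t) + 2C_2e^(-t), v(t) = C_1e^(5t) - C_2e^(-t)

Coefficient matrix A = [[17, 36], [-6, -13]].
Characteristic polynomial det(A - λI) = λ^2 - 4λ - 5 = 0.
Eigenvalues λ = 5, -1.
For λ=5: (A-λI) row 1 is [12, 36], so an eigenvector is (-3, 1).
For λ=-1: (A-λI) row 1 is [18, 36], so an eigenvector is (2, -1).
General solution: C_1e^(5t)(-3,1) + C_2e^(-t)(2,-1).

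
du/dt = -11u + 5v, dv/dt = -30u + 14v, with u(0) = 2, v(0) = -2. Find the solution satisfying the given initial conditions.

Coefficient matrix A = [[-11, 5], [-30, 14]].
Characteristic polynomial det(A - λI) = λ^2 - 3λ - 4 = 0.
Eigenvalues λ = 4, -1.
For λ=4: (A-λI) row 1 is [-15, 5], so an eigenvector is (-1, -3).
For λ=-1: (A-λI) row 1 is [-10, 5], so an eigenvector is (1, 2).
General solution: K_1e^(4t)(-1,-3) + K_2e^(-t)(1,2).
Applying u(0)=2, v(0)=-2 gives K_1=6, K_2=8.

u(t) = -6e^(4t) + 8e^(-t), v(t) = -18e^(4t) + 16e^(-t)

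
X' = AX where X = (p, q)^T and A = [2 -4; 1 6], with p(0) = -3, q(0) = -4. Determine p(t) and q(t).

p(t) = 22te^(4t) - 3e^(4t), q(t) = -11te^(4t) - 4e^(4t)

Coefficient matrix A = [[2, -4], [1, 6]].
Characteristic polynomial det(A - λI) = λ^2 - 8λ + 16 = 0.
Single eigenvalue λ = 4 with algebraic multiplicity 2.
Eigenvector v = (-2,1); generalized eigenvector w with (A-λI)w=v is (3,-1).
General solution: e^(4t)[C_1·v + C_2·(t·v + w)].
Applying p(0)=-3, q(0)=-4 gives C_1=-15, C_2=-11.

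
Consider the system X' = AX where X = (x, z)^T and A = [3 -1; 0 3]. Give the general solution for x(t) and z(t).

Coefficient matrix A = [[3, -1], [0, 3]].
Characteristic polynomial det(A - λI) = λ^2 - 6λ + 9 = 0.
Single eigenvalue λ = 3 with algebraic multiplicity 2.
Eigenvector v = (-1,0); generalized eigenvector w with (A-λI)w=v is (3,1).
General solution: e^(3t)[K_1·v + K_2·(t·v + w)].

x(t) = -K_1e^(3t) - K_2te^(3t) + 3K_2e^(3t), z(t) = K_2e^(3t)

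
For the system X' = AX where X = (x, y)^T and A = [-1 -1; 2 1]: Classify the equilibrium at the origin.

center

A = [[-1,-1],[2,1]]; det(A-λI) = λ^2 + 1.
λ = 0 ± i: zero real part.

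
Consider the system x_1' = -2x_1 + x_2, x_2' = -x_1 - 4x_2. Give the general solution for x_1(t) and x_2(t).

Coefficient matrix A = [[-2, 1], [-1, -4]].
Characteristic polynomial det(A - λI) = λ^2 + 6λ + 9 = 0.
Single eigenvalue λ = -3 with algebraic multiplicity 2.
Eigenvector v = (-1,1); generalized eigenvector w with (A-λI)w=v is (-1,0).
General solution: e^(-3t)[C_1·v + C_2·(t·v + w)].

x_1(t) = -C_1e^(-3t) - C_2te^(-3t) - C_2e^(-3t), x_2(t) = C_1e^(-3t) + C_2te^(-3t)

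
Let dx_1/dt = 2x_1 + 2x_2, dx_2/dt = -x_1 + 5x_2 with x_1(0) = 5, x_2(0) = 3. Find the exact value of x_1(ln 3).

189

A = [[2,2],[-1,5]]; eigenvalues λ = 4, 3.
Eigenvectors: (-1,-1) for λ=4, (-2,-1) for λ=3.
From the initial condition, c_1 = -1, c_2 = -2.
x_1(ln 3) = (-1)(3^4)(-1) + (-2)(3^3)(-2) = 189.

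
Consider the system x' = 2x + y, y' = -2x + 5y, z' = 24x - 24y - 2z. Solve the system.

x(t) = -C_1e^(4t) + C_3e^(3t), y(t) = -2C_1e^(4t) + C_3e^(3t), z(t) = 4C_1e^(4t) + C_2e^(-2t)

Coefficient matrix A = [[2, 1, 0], [-2, 5, 0], [24, -24, -2]].
det(A - λI) = 0 gives eigenvalues λ = 4, -2, 3.
For λ=4: eigenvector (-1,-2,4).
For λ=-2: eigenvector (0,0,1).
For λ=3: eigenvector (1,1,0).
General solution: C_1e^(4t)(-1,-2,4) + C_2e^(-2t)(0,0,1) + C_3e^(3t)(1,1,0).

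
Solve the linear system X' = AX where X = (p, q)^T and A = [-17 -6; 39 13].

Coefficient matrix A = [[-17, -6], [39, 13]].
Characteristic polynomial det(A - λI) = λ^2 + 4λ + 13 = 0.
Eigenvalues λ = -2 ± 3i (complex conjugate pair).
For λ=-2+3i: an eigenvector is (-1,2) - i(1,-3) = (-1 - i, 2 + 3i).
A real fundamental pair from Re and Im of e^((-2+3i)t)v: X_1 = e^(-2t)(cos(3t)·(-1,2) + sin(3t)·(1,-3)), X_2 = e^(-2t)(sin(3t)·(-1,2) - cos(3t)·(1,-3)).
General solution: C_1X_1 + C_2X_2.

p(t) = C_1e^(-2t)sin(3t) - C_1e^(-2t)cos(3t) - C_2e^(-2t)sin(3t) - C_2e^(-2t)cos(3t), q(t) = -3C_1e^(-2t)sin(3t) + 2C_1e^(-2t)cos(3t) + 2C_2e^(-2t)sin(3t) + 3C_2e^(-2t)cos(3t)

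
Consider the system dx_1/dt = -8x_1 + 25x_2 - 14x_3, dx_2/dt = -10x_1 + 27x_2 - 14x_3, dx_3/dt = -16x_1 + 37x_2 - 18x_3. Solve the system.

Coefficient matrix A = [[-8, 25, -14], [-10, 27, -14], [-16, 37, -18]].
det(A - λI) = 0 gives eigenvalues λ = 2, 3, -4.
For λ=2: eigenvector (-3,-4,-5).
For λ=3: eigenvector (1,1,1).
For λ=-4: eigenvector (2,2,3).
General solution: c_1e^(2t)(-3,-4,-5) + c_2e^(3t)(1,1,1) + c_3e^(-4t)(2,2,3).

x_1(t) = -3c_1e^(2t) + c_2e^(3t) + 2c_3e^(-4t), x_2(t) = -4c_1e^(2t) + c_2e^(3t) + 2c_3e^(-4t), x_3(t) = -5c_1e^(2t) + c_2e^(3t) + 3c_3e^(-4t)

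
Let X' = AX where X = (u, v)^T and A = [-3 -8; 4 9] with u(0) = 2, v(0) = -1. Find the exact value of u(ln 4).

8

A = [[-3,-8],[4,9]]; eigenvalues λ = 5, 1.
Eigenvectors: (1,-1) for λ=5, (2,-1) for λ=1.
From the initial condition, c_1 = 0, c_2 = 1.
u(ln 4) = (0)(4^5)(1) + (1)(4^1)(2) = 8.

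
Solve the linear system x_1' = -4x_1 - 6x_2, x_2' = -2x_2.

Coefficient matrix A = [[-4, -6], [0, -2]].
Characteristic polynomial det(A - λI) = λ^2 + 6λ + 8 = 0.
Eigenvalues λ = -4, -2.
For λ=-4: (A-λI) row 1 is [0, -6], so an eigenvector is (1, 0).
For λ=-2: (A-λI) row 1 is [-2, -6], so an eigenvector is (-3, 1).
General solution: K_1e^(-4t)(1,0) + K_2e^(-2t)(-3,1).

x_1(t) = K_1e^(-4t) - 3K_2e^(-2t), x_2(t) = K_2e^(-2t)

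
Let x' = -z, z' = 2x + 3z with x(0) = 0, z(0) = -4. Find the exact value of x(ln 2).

A = [[0,-1],[2,3]]; eigenvalues λ = 2, 1.
Eigenvectors: (-1,2) for λ=2, (-1,1) for λ=1.
From the initial condition, c_1 = -4, c_2 = 4.
x(ln 2) = (-4)(2^2)(-1) + (4)(2^1)(-1) = 8.

8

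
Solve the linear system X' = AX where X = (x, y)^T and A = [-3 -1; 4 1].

Coefficient matrix A = [[-3, -1], [4, 1]].
Characteristic polynomial det(A - λI) = λ^2 + 2λ + 1 = 0.
Single eigenvalue λ = -1 with algebraic multiplicity 2.
Eigenvector v = (1,-2); generalized eigenvector w with (A-λI)w=v is (0,-1).
General solution: e^(-t)[C_1·v + C_2·(t·v + w)].

x(t) = C_1e^(-t) + C_2te^(-t), y(t) = -2C_1e^(-t) - 2C_2te^(-t) - C_2e^(-t)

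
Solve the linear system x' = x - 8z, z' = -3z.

x(t) = -2C_1e^(-3t) - C_2e^(t), z(t) = -C_1e^(-3t)

Coefficient matrix A = [[1, -8], [0, -3]].
Characteristic polynomial det(A - λI) = λ^2 + 2λ - 3 = 0.
Eigenvalues λ = -3, 1.
For λ=-3: (A-λI) row 1 is [4, -8], so an eigenvector is (-2, -1).
For λ=1: (A-λI) row 1 is [0, -8], so an eigenvector is (-1, 0).
General solution: C_1e^(-3t)(-2,-1) + C_2e^(t)(-1,0).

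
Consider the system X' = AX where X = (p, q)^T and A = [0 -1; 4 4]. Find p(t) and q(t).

p(t) = K_1e^(2t) + K_2te^(2t), q(t) = -2K_1e^(2t) - 2K_2te^(2t) - K_2e^(2t)

Coefficient matrix A = [[0, -1], [4, 4]].
Characteristic polynomial det(A - λI) = λ^2 - 4λ + 4 = 0.
Single eigenvalue λ = 2 with algebraic multiplicity 2.
Eigenvector v = (1,-2); generalized eigenvector w with (A-λI)w=v is (0,-1).
General solution: e^(2t)[K_1·v + K_2·(t·v + w)].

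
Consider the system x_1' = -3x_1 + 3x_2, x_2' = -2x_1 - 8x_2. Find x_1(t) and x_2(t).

Coefficient matrix A = [[-3, 3], [-2, -8]].
Characteristic polynomial det(A - λI) = λ^2 + 11λ + 30 = 0.
Eigenvalues λ = -5, -6.
For λ=-5: (A-λI) row 1 is [2, 3], so an eigenvector is (-3, 2).
For λ=-6: (A-λI) row 1 is [3, 3], so an eigenvector is (1, -1).
General solution: K_1e^(-5t)(-3,2) + K_2e^(-6t)(1,-1).

x_1(t) = -3K_1e^(-5t) + K_2e^(-6t), x_2(t) = 2K_1e^(-5t) - K_2e^(-6t)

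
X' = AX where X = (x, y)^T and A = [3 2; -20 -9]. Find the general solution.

Coefficient matrix A = [[3, 2], [-20, -9]].
Characteristic polynomial det(A - λI) = λ^2 + 6λ + 13 = 0.
Eigenvalues λ = -3 ± 2i (complex conjugate pair).
For λ=-3+2i: an eigenvector is (0,-1) - i(-1,3) = (0 + i, -1 - 3i).
A real fundamental pair from Re and Im of e^((-3+2i)t)v: X_1 = e^(-3t)(cos(2t)·(0,-1) + sin(2t)·(-1,3)), X_2 = e^(-3t)(sin(2t)·(0,-1) - cos(2t)·(-1,3)).
General solution: C_1X_1 + C_2X_2.

x(t) = -C_1e^(-3t)sin(2t) + C_2e^(-3t)cos(2t), y(t) = 3C_1e^(-3t)sin(2t) - C_1e^(-3t)cos(2t) - C_2e^(-3t)sin(2t) - 3C_2e^(-3t)cos(2t)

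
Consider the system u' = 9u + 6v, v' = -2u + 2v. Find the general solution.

Coefficient matrix A = [[9, 6], [-2, 2]].
Characteristic polynomial det(A - λI) = λ^2 - 11λ + 30 = 0.
Eigenvalues λ = 6, 5.
For λ=6: (A-λI) row 1 is [3, 6], so an eigenvector is (-2, 1).
For λ=5: (A-λI) row 1 is [4, 6], so an eigenvector is (-3, 2).
General solution: K_1e^(6t)(-2,1) + K_2e^(5t)(-3,2).

u(t) = -2K_1e^(6t) - 3K_2e^(5t), v(t) = K_1e^(6t) + 2K_2e^(5t)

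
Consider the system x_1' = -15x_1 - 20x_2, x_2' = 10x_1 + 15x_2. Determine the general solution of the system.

Coefficient matrix A = [[-15, -20], [10, 15]].
Characteristic polynomial det(A - λI) = λ^2 - 25 = 0.
Eigenvalues λ = -5, 5.
For λ=-5: (A-λI) row 1 is [-10, -20], so an eigenvector is (-2, 1).
For λ=5: (A-λI) row 1 is [-20, -20], so an eigenvector is (-1, 1).
General solution: c_1e^(-5t)(-2,1) + c_2e^(5t)(-1,1).

x_1(t) = -2c_1e^(-5t) - c_2e^(5t), x_2(t) = c_1e^(-5t) + c_2e^(5t)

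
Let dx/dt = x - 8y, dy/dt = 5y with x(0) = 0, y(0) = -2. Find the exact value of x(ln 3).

A = [[1,-8],[0,5]]; eigenvalues λ = 1, 5.
Eigenvectors: (-1,0) for λ=1, (2,-1) for λ=5.
From the initial condition, c_1 = 4, c_2 = 2.
x(ln 3) = (4)(3^1)(-1) + (2)(3^5)(2) = 960.

960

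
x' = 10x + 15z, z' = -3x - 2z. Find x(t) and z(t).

x(t) = -2c_1e^(4t)sin(3t) - c_1e^(4t)cos(3t) - c_2e^(4t)sin(3t) + 2c_2e^(4t)cos(3t), z(t) = c_1e^(4t)sin(3t) - c_2e^(4t)cos(3t)

Coefficient matrix A = [[10, 15], [-3, -2]].
Characteristic polynomial det(A - λI) = λ^2 - 8λ + 25 = 0.
Eigenvalues λ = 4 ± 3i (complex conjugate pair).
For λ=4+3i: an eigenvector is (-1,0) - i(-2,1) = (-1 + 2i, 0 - i).
A real fundamental pair from Re and Im of e^((4+3i)t)v: X_1 = e^(4t)(cos(3t)·(-1,0) + sin(3t)·(-2,1)), X_2 = e^(4t)(sin(3t)·(-1,0) - cos(3t)·(-2,1)).
General solution: c_1X_1 + c_2X_2.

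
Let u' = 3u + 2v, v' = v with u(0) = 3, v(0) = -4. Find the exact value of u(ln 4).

A = [[3,2],[0,1]]; eigenvalues λ = 3, 1.
Eigenvectors: (1,0) for λ=3, (-1,1) for λ=1.
From the initial condition, c_1 = -1, c_2 = -4.
u(ln 4) = (-1)(4^3)(1) + (-4)(4^1)(-1) = -48.

-48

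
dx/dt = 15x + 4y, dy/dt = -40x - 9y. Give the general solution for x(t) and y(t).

x(t) = -K_1e^(3t)sin(4t) + K_2e^(3t)cos(4t), y(t) = 3K_1e^(3t)sin(4t) - K_1e^(3t)cos(4t) - K_2e^(3t)sin(4t) - 3K_2e^(3t)cos(4t)

Coefficient matrix A = [[15, 4], [-40, -9]].
Characteristic polynomial det(A - λI) = λ^2 - 6λ + 25 = 0.
Eigenvalues λ = 3 ± 4i (complex conjugate pair).
For λ=3+4i: an eigenvector is (0,-1) - i(-1,3) = (0 + i, -1 - 3i).
A real fundamental pair from Re and Im of e^((3+4i)t)v: X_1 = e^(3t)(cos(4t)·(0,-1) + sin(4t)·(-1,3)), X_2 = e^(3t)(sin(4t)·(0,-1) - cos(4t)·(-1,3)).
General solution: K_1X_1 + K_2X_2.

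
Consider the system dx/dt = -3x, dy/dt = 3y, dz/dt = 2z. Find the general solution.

Coefficient matrix A = [[-3, 0, 0], [0, 3, 0], [0, 0, 2]].
det(A - λI) = 0 gives eigenvalues λ = -3, 3, 2.
For λ=-3: eigenvector (1,0,0).
For λ=3: eigenvector (0,1,0).
For λ=2: eigenvector (0,0,1).
General solution: C_1e^(-3t)(1,0,0) + C_2e^(3t)(0,1,0) + C_3e^(2t)(0,0,1).

x(t) = C_1e^(-3t), y(t) = C_2e^(3t), z(t) = C_3e^(2t)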